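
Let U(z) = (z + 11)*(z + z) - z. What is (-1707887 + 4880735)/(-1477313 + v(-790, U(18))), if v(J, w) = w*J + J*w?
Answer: -3172848/3098393 ≈ -1.0240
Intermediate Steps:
U(z) = -z + 2*z*(11 + z) (U(z) = (11 + z)*(2*z) - z = 2*z*(11 + z) - z = -z + 2*z*(11 + z))
v(J, w) = 2*J*w (v(J, w) = J*w + J*w = 2*J*w)
(-1707887 + 4880735)/(-1477313 + v(-790, U(18))) = (-1707887 + 4880735)/(-1477313 + 2*(-790)*(18*(21 + 2*18))) = 3172848/(-1477313 + 2*(-790)*(18*(21 + 36))) = 3172848/(-1477313 + 2*(-790)*(18*57)) = 3172848/(-1477313 + 2*(-790)*1026) = 3172848/(-1477313 - 1621080) = 3172848/(-3098393) = 3172848*(-1/3098393) = -3172848/3098393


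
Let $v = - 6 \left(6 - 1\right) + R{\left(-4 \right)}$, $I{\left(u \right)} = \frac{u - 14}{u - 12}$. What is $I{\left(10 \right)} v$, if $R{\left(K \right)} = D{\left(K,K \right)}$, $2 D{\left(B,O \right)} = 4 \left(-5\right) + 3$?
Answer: $-77$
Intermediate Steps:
$D{\left(B,O \right)} = - \frac{17}{2}$ ($D{\left(B,O \right)} = \frac{4 \left(-5\right) + 3}{2} = \frac{-20 + 3}{2} = \frac{1}{2} \left(-17\right) = - \frac{17}{2}$)
$R{\left(K \right)} = - \frac{17}{2}$
$I{\left(u \right)} = \frac{-14 + u}{-12 + u}$
$v = - \frac{77}{2}$ ($v = - 6 \left(6 - 1\right) - \frac{17}{2} = \left(-6\right) 5 - \frac{17}{2} = -30 - \frac{17}{2} = - \frac{77}{2} \approx -38.5$)
$I{\left(10 \right)} v = \frac{-14 + 10}{-12 + 10} \left(- \frac{77}{2}\right) = \frac{1}{-2} \left(-4\right) \left(- \frac{77}{2}\right) = \left(- \frac{1}{2}\right) \left(-4\right) \left(- \frac{77}{2}\right) = 2 \left(- \frac{77}{2}\right) = -77$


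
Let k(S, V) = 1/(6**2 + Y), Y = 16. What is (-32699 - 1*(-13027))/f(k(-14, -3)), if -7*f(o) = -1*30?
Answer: -68852/15 ≈ -4590.1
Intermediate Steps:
k(S, V) = 1/52 (k(S, V) = 1/(6**2 + 16) = 1/(36 + 16) = 1/52)
f(o) = 30/7 (f(o) = -(-1)*30/7 = -1/7*(-30) = 30/7)
(-32699 - 1*(-13027))/f(k(-14, -3)) = (-32699 - 1*(-13027))/(30/7) = (-32699 + 13027)*(7/30) = -19672*7/30 = -68852/15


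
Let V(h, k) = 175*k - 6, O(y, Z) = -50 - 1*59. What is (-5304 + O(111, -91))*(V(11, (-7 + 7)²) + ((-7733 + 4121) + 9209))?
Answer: -30264083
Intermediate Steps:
O(y, Z) = -109 (O(y, Z) = -50 - 59 = -109)
V(h, k) = -6 + 175*k
(-5304 + O(111, -91))*(V(11, (-7 + 7)²) + ((-7733 + 4121) + 9209)) = (-5304 - 109)*((-6 + 175*(-7 + 7)²) + ((-7733 + 4121) + 9209)) = -5413*((-6 + 175*0²) + (-3612 + 9209)) = -5413*((-6 + 175*0) + 5597) = -5413*((-6 + 0) + 5597) = -5413*(-6 + 5597) = -5413*5591 = -30264083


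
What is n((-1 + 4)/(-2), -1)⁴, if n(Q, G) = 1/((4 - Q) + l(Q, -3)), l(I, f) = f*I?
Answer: 1/10000 ≈ 0.00010000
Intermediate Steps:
l(I, f) = I*f
n(Q, G) = 1/(4 - 4*Q) (n(Q, G) = 1/((4 - Q) + Q*(-3)) = 1/((4 - Q) - 3*Q) = 1/(4 - 4*Q))
n((-1 + 4)/(-2), -1)⁴ = (1/(4*(1 - (-1 + 4)/(-2))))⁴ = (1/(4*(1 - 3*(-1)/2)))⁴ = (1/(4*(1 - 1*(-3/2))))⁴ = (1/(4*(1 + 3/2)))⁴ = (1/(4*(5/2)))⁴ = ((¼)*(⅖))⁴ = (⅒)⁴ = 1/10000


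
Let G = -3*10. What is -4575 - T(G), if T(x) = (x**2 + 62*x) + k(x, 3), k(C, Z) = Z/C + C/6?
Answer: -36099/10 ≈ -3609.9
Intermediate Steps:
k(C, Z) = C/6 + Z/C (k(C, Z) = Z/C + C*(1/6) = Z/C + C/6 = C/6 + Z/C)
G = -30
T(x) = x**2 + 3/x + 373*x/6 (T(x) = (x**2 + 62*x) + (x/6 + 3/x) = (x**2 + 62*x) + (3/x + x/6) = x**2 + 3/x + 373*x/6)
-4575 - T(G) = -4575 - ((-30)**2 + 3/(-30) + (373/6)*(-30)) = -4575 - (900 + 3*(-1/30) - 1865) = -4575 - (900 - 1/10 - 1865) = -4575 - 1*(-9651/10) = -4575 + 9651/10 = -36099/10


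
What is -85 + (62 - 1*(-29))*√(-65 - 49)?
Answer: -85 + 91*I*√114 ≈ -85.0 + 971.61*I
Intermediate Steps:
-85 + (62 - 1*(-29))*√(-65 - 49) = -85 + (62 + 29)*√(-114) = -85 + 91*(I*√114) = -85 + 91*I*√114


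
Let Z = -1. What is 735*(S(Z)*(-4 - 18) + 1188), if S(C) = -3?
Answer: 921690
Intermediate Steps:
735*(S(Z)*(-4 - 18) + 1188) = 735*(-3*(-4 - 18) + 1188) = 735*(-3*(-22) + 1188) = 735*(66 + 1188) = 735*1254 = 921690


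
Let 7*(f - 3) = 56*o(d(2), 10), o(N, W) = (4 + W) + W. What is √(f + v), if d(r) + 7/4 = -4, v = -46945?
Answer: 5*I*√1870 ≈ 216.22*I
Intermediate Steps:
d(r) = -23/4 (d(r) = -7/4 - 4 = -23/4)
o(N, W) = 4 + 2*W
f = 195 (f = 3 + (56*(4 + 2*10))/7 = 3 + (56*(4 + 20))/7 = 3 + (56*24)/7 = 3 + (⅐)*1344 = 3 + 192 = 195)
√(f + v) = √(195 - 46945) = √(-46750) = 5*I*√1870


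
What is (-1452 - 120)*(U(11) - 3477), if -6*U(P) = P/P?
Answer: 5466106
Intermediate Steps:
U(P) = -⅙ (U(P) = -P/(6*P) = -⅙*1 = -⅙)
(-1452 - 120)*(U(11) - 3477) = (-1452 - 120)*(-⅙ - 3477) = -1572*(-20863/6) = 5466106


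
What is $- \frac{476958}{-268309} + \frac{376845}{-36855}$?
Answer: $- \frac{795548743}{94176459} \approx -8.4474$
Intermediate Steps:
$- \frac{476958}{-268309} + \frac{376845}{-36855} = \left(-476958\right) \left(- \frac{1}{268309}\right) + 376845 \left(- \frac{1}{36855}\right) = \frac{476958}{268309} - \frac{3589}{351} = - \frac{795548743}{94176459}$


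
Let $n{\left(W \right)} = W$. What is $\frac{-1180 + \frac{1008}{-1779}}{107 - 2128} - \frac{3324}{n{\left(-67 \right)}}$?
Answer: $\frac{4030562864}{80296351} \approx 50.196$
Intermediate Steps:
$\frac{-1180 + \frac{1008}{-1779}}{107 - 2128} - \frac{3324}{n{\left(-67 \right)}} = \frac{-1180 + \frac{1008}{-1779}}{107 - 2128} - \frac{3324}{-67} = \frac{-1180 + 1008 \left(- \frac{1}{1779}\right)}{-2021} - - \frac{3324}{67} = \left(-1180 - \frac{336}{593}\right) \left(- \frac{1}{2021}\right) + \frac{3324}{67} = \left(- \frac{700076}{593}\right) \left(- \frac{1}{2021}\right) + \frac{3324}{67} = \frac{700076}{1198453} + \frac{3324}{67} = \frac{4030562864}{80296351}$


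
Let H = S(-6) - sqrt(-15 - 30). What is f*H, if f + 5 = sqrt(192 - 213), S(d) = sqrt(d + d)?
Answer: -I*(5 - I*sqrt(21))*(-3*sqrt(5) + 2*sqrt(3)) ≈ 14.866 + 16.221*I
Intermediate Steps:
S(d) = sqrt(2)*sqrt(d) (S(d) = sqrt(2*d) = sqrt(2)*sqrt(d))
H = -3*I*sqrt(5) + 2*I*sqrt(3) (H = sqrt(2)*sqrt(-6) - sqrt(-15 - 30) = sqrt(2)*(I*sqrt(6)) - sqrt(-45) = 2*I*sqrt(3) - 3*I*sqrt(5) = -3*I*sqrt(5) + 2*I*sqrt(3) ≈ -3.2441*I)
f = -5 + I*sqrt(21) (f = -5 + sqrt(192 - 213) = -5 + sqrt(-21) = -5 + I*sqrt(21) ≈ -5.0 + 4.5826*I)
f*H = (-5 + I*sqrt(21))*(I*(-3*sqrt(5) + 2*sqrt(3))) = I*(-5 + I*sqrt(21))*(-3*sqrt(5) + 2*sqrt(3))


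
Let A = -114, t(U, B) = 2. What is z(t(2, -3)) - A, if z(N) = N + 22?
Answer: 138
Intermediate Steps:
z(N) = 22 + N
z(t(2, -3)) - A = (22 + 2) - 1*(-114) = 24 + 114 = 138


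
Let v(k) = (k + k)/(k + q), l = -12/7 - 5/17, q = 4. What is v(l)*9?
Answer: -1434/79 ≈ -18.152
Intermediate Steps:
l = -239/119 (l = -12*1/7 - 5*1/17 = -12/7 - 5/17 = -239/119 ≈ -2.0084)
v(k) = 2*k/(4 + k) (v(k) = (k + k)/(k + 4) = (2*k)/(4 + k) = 2*k/(4 + k))
v(l)*9 = (2*(-239/119)/(4 - 239/119))*9 = (2*(-239/119)/(237/119))*9 = (2*(-239/119)*(119/237))*9 = -478/237*9 = -1434/79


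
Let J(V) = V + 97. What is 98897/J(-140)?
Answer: -98897/43 ≈ -2299.9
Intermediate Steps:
J(V) = 97 + V
98897/J(-140) = 98897/(97 - 140) = 98897/(-43) = 98897*(-1/43) = -98897/43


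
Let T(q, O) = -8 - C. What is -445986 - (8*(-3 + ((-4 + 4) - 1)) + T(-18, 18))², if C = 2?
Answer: -447750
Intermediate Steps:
T(q, O) = -10 (T(q, O) = -8 - 1*2 = -8 - 2 = -10)
-445986 - (8*(-3 + ((-4 + 4) - 1)) + T(-18, 18))² = -445986 - (8*(-3 + ((-4 + 4) - 1)) - 10)² = -445986 - (8*(-3 + (0 - 1)) - 10)² = -445986 - (8*(-3 - 1) - 10)² = -445986 - (8*(-4) - 10)² = -445986 - (-32 - 10)² = -445986 - 1*(-42)² = -445986 - 1*1764 = -445986 - 1764 = -447750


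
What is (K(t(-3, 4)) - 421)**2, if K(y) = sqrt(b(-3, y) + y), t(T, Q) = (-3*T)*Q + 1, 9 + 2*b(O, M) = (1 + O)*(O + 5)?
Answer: (842 - sqrt(122))**2/4 ≈ 1.7262e+5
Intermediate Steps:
b(O, M) = -9/2 + (1 + O)*(5 + O)/2 (b(O, M) = -9/2 + ((1 + O)*(O + 5))/2 = -9/2 + ((1 + O)*(5 + O))/2 = -9/2 + (1 + O)*(5 + O)/2)
t(T, Q) = 1 - 3*Q*T (t(T, Q) = -3*Q*T + 1 = 1 - 3*Q*T)
K(y) = sqrt(-13/2 + y) (K(y) = sqrt((-2 + (1/2)*(-3)**2 + 3*(-3)) + y) = sqrt((-2 + (1/2)*9 - 9) + y) = sqrt((-2 + 9/2 - 9) + y) = sqrt(-13/2 + y))
(K(t(-3, 4)) - 421)**2 = (sqrt(-26 + 4*(1 - 3*4*(-3)))/2 - 421)**2 = (sqrt(-26 + 4*(1 + 36))/2 - 421)**2 = (sqrt(-26 + 4*37)/2 - 421)**2 = (sqrt(-26 + 148)/2 - 421)**2 = (sqrt(122)/2 - 421)**2 = (-421 + sqrt(122)/2)**2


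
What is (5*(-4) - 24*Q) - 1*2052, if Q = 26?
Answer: -2696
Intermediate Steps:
(5*(-4) - 24*Q) - 1*2052 = (5*(-4) - 24*26) - 1*2052 = (-20 - 624) - 2052 = -644 - 2052 = -2696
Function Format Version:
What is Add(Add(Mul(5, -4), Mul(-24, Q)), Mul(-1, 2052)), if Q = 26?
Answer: -2696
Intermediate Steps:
Add(Add(Mul(5, -4), Mul(-24, Q)), Mul(-1, 2052)) = Add(Add(Mul(5, -4), Mul(-24, 26)), Mul(-1, 2052)) = Add(Add(-20, -624), -2052) = Add(-644, -2052) = -2696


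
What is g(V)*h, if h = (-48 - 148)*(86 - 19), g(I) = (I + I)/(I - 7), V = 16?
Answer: -420224/9 ≈ -46692.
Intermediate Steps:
g(I) = 2*I/(-7 + I) (g(I) = (2*I)/(-7 + I) = 2*I/(-7 + I))
h = -13132 (h = -196*67 = -13132)
g(V)*h = (2*16/(-7 + 16))*(-13132) = (2*16/9)*(-13132) = (2*16*(1/9))*(-13132) = (32/9)*(-13132) = -420224/9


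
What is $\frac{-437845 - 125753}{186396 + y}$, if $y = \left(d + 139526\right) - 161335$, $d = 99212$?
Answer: $- \frac{62622}{29311} \approx -2.1365$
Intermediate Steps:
$y = 77403$ ($y = \left(99212 + 139526\right) - 161335 = 238738 - 161335 = 77403$)
$\frac{-437845 - 125753}{186396 + y} = \frac{-437845 - 125753}{186396 + 77403} = - \frac{563598}{263799} = \left(-563598\right) \frac{1}{263799} = - \frac{62622}{29311}$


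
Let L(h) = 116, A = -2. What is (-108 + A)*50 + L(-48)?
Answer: -5384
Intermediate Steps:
(-108 + A)*50 + L(-48) = (-108 - 2)*50 + 116 = -110*50 + 116 = -5500 + 116 = -5384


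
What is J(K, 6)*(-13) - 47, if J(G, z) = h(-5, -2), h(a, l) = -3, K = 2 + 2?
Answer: -8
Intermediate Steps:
K = 4
J(G, z) = -3
J(K, 6)*(-13) - 47 = -3*(-13) - 47 = 39 - 47 = -8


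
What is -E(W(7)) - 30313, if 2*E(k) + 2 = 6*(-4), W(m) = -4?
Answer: -30300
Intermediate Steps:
E(k) = -13 (E(k) = -1 + (6*(-4))/2 = -1 + (½)*(-24) = -1 - 12 = -13)
-E(W(7)) - 30313 = -1*(-13) - 30313 = 13 - 30313 = -30300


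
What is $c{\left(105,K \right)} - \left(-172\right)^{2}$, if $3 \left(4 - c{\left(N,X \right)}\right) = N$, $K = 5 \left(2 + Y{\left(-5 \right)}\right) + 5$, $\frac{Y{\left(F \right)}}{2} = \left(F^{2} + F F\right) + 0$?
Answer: $-29615$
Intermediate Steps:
$Y{\left(F \right)} = 4 F^{2}$ ($Y{\left(F \right)} = 2 \left(\left(F^{2} + F F\right) + 0\right) = 2 \left(\left(F^{2} + F^{2}\right) + 0\right) = 2 \left(2 F^{2} + 0\right) = 2 \cdot 2 F^{2} = 4 F^{2}$)
$K = 515$ ($K = 5 \left(2 + 4 \left(-5\right)^{2}\right) + 5 = 5 \left(2 + 4 \cdot 25\right) + 5 = 5 \left(2 + 100\right) + 5 = 5 \cdot 102 + 5 = 510 + 5 = 515$)
$c{\left(N,X \right)} = 4 - \frac{N}{3}$
$c{\left(105,K \right)} - \left(-172\right)^{2} = \left(4 - 35\right) - \left(-172\right)^{2} = \left(4 - 35\right) - 29584 = -31 - 29584 = -29615$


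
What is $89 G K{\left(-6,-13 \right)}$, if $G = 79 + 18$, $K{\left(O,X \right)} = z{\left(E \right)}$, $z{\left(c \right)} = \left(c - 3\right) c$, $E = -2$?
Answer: $86330$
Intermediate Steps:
$z{\left(c \right)} = c \left(-3 + c\right)$ ($z{\left(c \right)} = \left(-3 + c\right) c = c \left(-3 + c\right)$)
$K{\left(O,X \right)} = 10$ ($K{\left(O,X \right)} = - 2 \left(-3 - 2\right) = \left(-2\right) \left(-5\right) = 10$)
$G = 97$
$89 G K{\left(-6,-13 \right)} = 89 \cdot 97 \cdot 10 = 8633 \cdot 10 = 86330$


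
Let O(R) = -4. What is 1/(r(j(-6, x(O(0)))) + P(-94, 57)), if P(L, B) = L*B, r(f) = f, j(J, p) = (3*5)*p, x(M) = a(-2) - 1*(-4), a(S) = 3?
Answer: -1/5253 ≈ -0.00019037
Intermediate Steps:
x(M) = 7 (x(M) = 3 - 1*(-4) = 3 + 4 = 7)
j(J, p) = 15*p
P(L, B) = B*L
1/(r(j(-6, x(O(0)))) + P(-94, 57)) = 1/(15*7 + 57*(-94)) = 1/(105 - 5358) = 1/(-5253) = -1/5253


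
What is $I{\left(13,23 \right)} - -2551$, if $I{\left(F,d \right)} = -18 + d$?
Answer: $2556$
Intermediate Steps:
$I{\left(13,23 \right)} - -2551 = \left(-18 + 23\right) - -2551 = 5 + 2551 = 2556$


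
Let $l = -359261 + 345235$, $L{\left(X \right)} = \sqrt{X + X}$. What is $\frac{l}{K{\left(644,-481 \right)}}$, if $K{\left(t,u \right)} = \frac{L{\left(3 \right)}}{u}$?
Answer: $\frac{3373253 \sqrt{6}}{3} \approx 2.7542 \cdot 10^{6}$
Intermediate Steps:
$L{\left(X \right)} = \sqrt{2} \sqrt{X}$ ($L{\left(X \right)} = \sqrt{2 X} = \sqrt{2} \sqrt{X}$)
$K{\left(t,u \right)} = \frac{\sqrt{6}}{u}$ ($K{\left(t,u \right)} = \frac{\sqrt{2} \sqrt{3}}{u} = \frac{\sqrt{6}}{u}$)
$l = -14026$
$\frac{l}{K{\left(644,-481 \right)}} = - \frac{14026}{\sqrt{6} \frac{1}{-481}} = - \frac{14026}{\sqrt{6} \left(- \frac{1}{481}\right)} = - \frac{14026}{\left(- \frac{1}{481}\right) \sqrt{6}} = - 14026 \left(- \frac{481 \sqrt{6}}{6}\right) = \frac{3373253 \sqrt{6}}{3}$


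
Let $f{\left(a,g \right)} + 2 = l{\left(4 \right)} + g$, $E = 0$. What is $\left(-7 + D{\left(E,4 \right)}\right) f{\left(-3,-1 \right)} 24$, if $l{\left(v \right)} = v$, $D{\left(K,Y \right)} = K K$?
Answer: $-168$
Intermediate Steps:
$D{\left(K,Y \right)} = K^{2}$
$f{\left(a,g \right)} = 2 + g$ ($f{\left(a,g \right)} = -2 + \left(4 + g\right) = 2 + g$)
$\left(-7 + D{\left(E,4 \right)}\right) f{\left(-3,-1 \right)} 24 = \left(-7 + 0^{2}\right) \left(2 - 1\right) 24 = \left(-7 + 0\right) 1 \cdot 24 = \left(-7\right) 1 \cdot 24 = \left(-7\right) 24 = -168$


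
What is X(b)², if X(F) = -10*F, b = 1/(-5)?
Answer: 4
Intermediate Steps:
b = -⅕ ≈ -0.20000
X(b)² = (-10*(-⅕))² = 2² = 4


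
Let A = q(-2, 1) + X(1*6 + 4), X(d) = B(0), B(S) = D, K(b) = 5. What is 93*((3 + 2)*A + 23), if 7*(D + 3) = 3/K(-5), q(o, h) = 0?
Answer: 5487/7 ≈ 783.86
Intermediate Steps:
D = -102/35 (D = -3 + (3/5)/7 = -3 + (3*(⅕))/7 = -3 + (⅐)*(⅗) = -3 + 3/35 = -102/35 ≈ -2.9143)
B(S) = -102/35
X(d) = -102/35
A = -102/35 (A = 0 - 102/35 = -102/35 ≈ -2.9143)
93*((3 + 2)*A + 23) = 93*((3 + 2)*(-102/35) + 23) = 93*(5*(-102/35) + 23) = 93*(-102/7 + 23) = 93*(59/7) = 5487/7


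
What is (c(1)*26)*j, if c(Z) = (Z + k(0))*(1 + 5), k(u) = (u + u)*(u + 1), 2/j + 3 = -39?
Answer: -52/7 ≈ -7.4286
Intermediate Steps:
j = -1/21 (j = 2/(-3 - 39) = 2/(-42) = 2*(-1/42) = -1/21 ≈ -0.047619)
k(u) = 2*u*(1 + u) (k(u) = (2*u)*(1 + u) = 2*u*(1 + u))
c(Z) = 6*Z (c(Z) = (Z + 2*0*(1 + 0))*(1 + 5) = (Z + 2*0*1)*6 = (Z + 0)*6 = Z*6 = 6*Z)
(c(1)*26)*j = ((6*1)*26)*(-1/21) = (6*26)*(-1/21) = 156*(-1/21) = -52/7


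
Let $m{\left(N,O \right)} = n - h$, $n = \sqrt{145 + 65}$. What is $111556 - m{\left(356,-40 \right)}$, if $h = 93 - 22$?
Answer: $111627 - \sqrt{210} \approx 1.1161 \cdot 10^{5}$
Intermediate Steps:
$h = 71$
$n = \sqrt{210} \approx 14.491$
$m{\left(N,O \right)} = -71 + \sqrt{210}$ ($m{\left(N,O \right)} = \sqrt{210} - 71 = -71 + \sqrt{210}$)
$111556 - m{\left(356,-40 \right)} = 111556 - \left(-71 + \sqrt{210}\right) = 111556 + \left(71 - \sqrt{210}\right) = 111627 - \sqrt{210}$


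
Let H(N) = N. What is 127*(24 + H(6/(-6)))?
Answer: 2921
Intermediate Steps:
127*(24 + H(6/(-6))) = 127*(24 + 6/(-6)) = 127*(24 + 6*(-⅙)) = 127*(24 - 1) = 127*23 = 2921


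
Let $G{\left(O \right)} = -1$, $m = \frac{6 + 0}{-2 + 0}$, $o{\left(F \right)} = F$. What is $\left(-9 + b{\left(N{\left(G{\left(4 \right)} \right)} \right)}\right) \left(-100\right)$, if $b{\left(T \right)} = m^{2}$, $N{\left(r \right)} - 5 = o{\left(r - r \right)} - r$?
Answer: $0$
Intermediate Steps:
$m = -3$ ($m = \frac{6}{-2} = 6 \left(- \frac{1}{2}\right) = -3$)
$N{\left(r \right)} = 5 - r$ ($N{\left(r \right)} = 5 + \left(\left(r - r\right) - r\right) = 5 + \left(0 - r\right) = 5 - r$)
$b{\left(T \right)} = 9$ ($b{\left(T \right)} = \left(-3\right)^{2} = 9$)
$\left(-9 + b{\left(N{\left(G{\left(4 \right)} \right)} \right)}\right) \left(-100\right) = \left(-9 + 9\right) \left(-100\right) = 0 \left(-100\right) = 0$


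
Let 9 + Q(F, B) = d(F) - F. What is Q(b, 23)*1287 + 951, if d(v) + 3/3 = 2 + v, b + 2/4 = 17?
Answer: -9345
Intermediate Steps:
b = 33/2 (b = -1/2 + 17 = 33/2 ≈ 16.500)
d(v) = 1 + v (d(v) = -1 + (2 + v) = 1 + v)
Q(F, B) = -8 (Q(F, B) = -9 + ((1 + F) - F) = -9 + 1 = -8)
Q(b, 23)*1287 + 951 = -8*1287 + 951 = -10296 + 951 = -9345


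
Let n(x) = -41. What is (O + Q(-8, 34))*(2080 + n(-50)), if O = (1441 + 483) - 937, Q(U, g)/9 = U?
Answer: 1865685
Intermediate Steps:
Q(U, g) = 9*U
O = 987 (O = 1924 - 937 = 987)
(O + Q(-8, 34))*(2080 + n(-50)) = (987 + 9*(-8))*(2080 - 41) = (987 - 72)*2039 = 915*2039 = 1865685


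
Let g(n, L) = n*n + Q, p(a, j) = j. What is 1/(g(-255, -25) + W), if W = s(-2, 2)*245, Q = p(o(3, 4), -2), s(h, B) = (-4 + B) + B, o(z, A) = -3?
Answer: 1/65023 ≈ 1.5379e-5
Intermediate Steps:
s(h, B) = -4 + 2*B
Q = -2
g(n, L) = -2 + n² (g(n, L) = n*n - 2 = n² - 2 = -2 + n²)
W = 0 (W = (-4 + 2*2)*245 = (-4 + 4)*245 = 0*245 = 0)
1/(g(-255, -25) + W) = 1/((-2 + (-255)²) + 0) = 1/((-2 + 65025) + 0) = 1/(65023 + 0) = 1/65023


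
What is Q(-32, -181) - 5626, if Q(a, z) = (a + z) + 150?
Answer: -5689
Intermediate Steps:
Q(a, z) = 150 + a + z
Q(-32, -181) - 5626 = (150 - 32 - 181) - 5626 = -63 - 5626 = -5689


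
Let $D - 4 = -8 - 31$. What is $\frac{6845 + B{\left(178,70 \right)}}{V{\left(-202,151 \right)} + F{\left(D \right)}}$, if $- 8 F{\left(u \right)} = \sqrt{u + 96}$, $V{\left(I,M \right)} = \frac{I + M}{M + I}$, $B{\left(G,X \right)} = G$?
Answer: $149824 + 18728 \sqrt{61} \approx 2.9609 \cdot 10^{5}$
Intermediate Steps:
$D = -35$ ($D = 4 - 39 = -35$)
$V{\left(I,M \right)} = 1$ ($V{\left(I,M \right)} = \frac{I + M}{I + M} = 1$)
$F{\left(u \right)} = - \frac{\sqrt{96 + u}}{8}$ ($F{\left(u \right)} = - \frac{\sqrt{u + 96}}{8} = - \frac{\sqrt{96 + u}}{8}$)
$\frac{6845 + B{\left(178,70 \right)}}{V{\left(-202,151 \right)} + F{\left(D \right)}} = \frac{6845 + 178}{1 - \frac{\sqrt{96 - 35}}{8}} = \frac{7023}{1 - \frac{\sqrt{61}}{8}}$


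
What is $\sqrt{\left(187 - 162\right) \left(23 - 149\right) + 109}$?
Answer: $i \sqrt{3041} \approx 55.145 i$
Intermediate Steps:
$\sqrt{\left(187 - 162\right) \left(23 - 149\right) + 109} = \sqrt{25 \left(-126\right) + 109} = \sqrt{-3150 + 109} = \sqrt{-3041} = i \sqrt{3041}$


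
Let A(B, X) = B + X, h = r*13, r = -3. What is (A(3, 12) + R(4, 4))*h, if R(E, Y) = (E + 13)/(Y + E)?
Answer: -5343/8 ≈ -667.88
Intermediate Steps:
R(E, Y) = (13 + E)/(E + Y)
h = -39 (h = -3*13 = -39)
(A(3, 12) + R(4, 4))*h = ((3 + 12) + (13 + 4)/(4 + 4))*(-39) = (15 + 17/8)*(-39) = (137/8)*(-39) = -5343/8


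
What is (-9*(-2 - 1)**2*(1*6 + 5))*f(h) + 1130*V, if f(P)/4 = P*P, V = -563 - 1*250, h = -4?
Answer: -975714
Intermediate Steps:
V = -813 (V = -563 - 250 = -813)
f(P) = 4*P**2 (f(P) = 4*(P*P) = 4*P**2)
(-9*(-2 - 1)**2*(1*6 + 5))*f(h) + 1130*V = (-9*(-2 - 1)**2*(1*6 + 5))*(4*(-4)**2) + 1130*(-813) = (-9*(-3)**2*(6 + 5))*(4*16) - 918690 = -81*11*64 - 918690 = -9*99*64 - 918690 = -891*64 - 918690 = -57024 - 918690 = -975714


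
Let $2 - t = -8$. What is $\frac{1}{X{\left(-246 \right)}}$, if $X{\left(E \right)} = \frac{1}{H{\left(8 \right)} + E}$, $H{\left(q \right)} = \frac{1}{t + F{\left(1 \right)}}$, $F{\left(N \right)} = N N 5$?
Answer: $- \frac{3689}{15} \approx -245.93$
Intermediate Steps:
$F{\left(N \right)} = 5 N^{2}$ ($F{\left(N \right)} = N^{2} \cdot 5 = 5 N^{2}$)
$t = 10$ ($t = 2 - -8 = 2 + 8 = 10$)
$H{\left(q \right)} = \frac{1}{15}$ ($H{\left(q \right)} = \frac{1}{10 + 5 \cdot 1^{2}} = \frac{1}{10 + 5 \cdot 1} = \frac{1}{10 + 5} = \frac{1}{15}$)
$X{\left(E \right)} = \frac{1}{\frac{1}{15} + E}$
$\frac{1}{X{\left(-246 \right)}} = \frac{1}{15 \frac{1}{1 + 15 \left(-246\right)}} = \frac{1}{15 \frac{1}{1 - 3690}} = \frac{1}{15 \frac{1}{-3689}} = \frac{1}{15 \left(- \frac{1}{3689}\right)} = \frac{1}{- \frac{15}{3689}} = - \frac{3689}{15}$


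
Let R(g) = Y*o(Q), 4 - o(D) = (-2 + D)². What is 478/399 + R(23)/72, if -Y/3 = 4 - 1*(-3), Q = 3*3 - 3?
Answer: 3749/798 ≈ 4.6980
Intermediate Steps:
Q = 6 (Q = 9 - 3 = 6)
o(D) = 4 - (-2 + D)²
Y = -21 (Y = -3*(4 - 1*(-3)) = -3*(4 + 3) = -3*7 = -21)
R(g) = 252 (R(g) = -126*(4 - 1*6) = -126*(4 - 6) = -126*(-2) = -21*(-12) = 252)
478/399 + R(23)/72 = 478/399 + 252/72 = 478*(1/399) + 252*(1/72) = 478/399 + 7/2 = 3749/798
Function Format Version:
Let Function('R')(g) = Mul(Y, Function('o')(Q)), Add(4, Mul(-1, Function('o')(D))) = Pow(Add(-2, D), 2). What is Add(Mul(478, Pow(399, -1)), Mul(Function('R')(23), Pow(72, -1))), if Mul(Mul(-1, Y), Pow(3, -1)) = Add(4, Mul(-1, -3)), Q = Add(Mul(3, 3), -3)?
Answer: Rational(3749, 798) ≈ 4.6980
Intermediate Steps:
Q = 6 (Q = Add(9, -3) = 6)
Function('o')(D) = Add(4, Mul(-1, Pow(Add(-2, D), 2)))
Y = -21 (Y = Mul(-3, Add(4, Mul(-1, -3))) = Mul(-3, Add(4, 3)) = Mul(-3, 7) = -21)
Function('R')(g) = 252 (Function('R')(g) = Mul(-21, Mul(6, Add(4, Mul(-1, 6)))) = Mul(-21, Mul(6, Add(4, -6))) = Mul(-21, Mul(6, -2)) = Mul(-21, -12) = 252)
Add(Mul(478, Pow(399, -1)), Mul(Function('R')(23), Pow(72, -1))) = Add(Mul(478, Pow(399, -1)), Mul(252, Pow(72, -1))) = Add(Mul(478, Rational(1, 399)), Mul(252, Rational(1, 72))) = Add(Rational(478, 399), Rational(7, 2)) = Rational(3749, 798)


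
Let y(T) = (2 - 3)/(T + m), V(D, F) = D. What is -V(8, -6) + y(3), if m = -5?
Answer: -15/2 ≈ -7.5000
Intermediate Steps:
y(T) = -1/(-5 + T) (y(T) = (2 - 3)/(T - 5) = -1/(-5 + T))
-V(8, -6) + y(3) = -1*8 - 1/(-5 + 3) = -8 - 1/(-2) = -8 - 1*(-½) = -8 + ½ = -15/2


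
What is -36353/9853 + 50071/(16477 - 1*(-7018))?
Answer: -360764172/231496235 ≈ -1.5584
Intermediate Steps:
-36353/9853 + 50071/(16477 - 1*(-7018)) = -36353*1/9853 + 50071/(16477 + 7018) = -36353/9853 + 50071/23495 = -360764172/231496235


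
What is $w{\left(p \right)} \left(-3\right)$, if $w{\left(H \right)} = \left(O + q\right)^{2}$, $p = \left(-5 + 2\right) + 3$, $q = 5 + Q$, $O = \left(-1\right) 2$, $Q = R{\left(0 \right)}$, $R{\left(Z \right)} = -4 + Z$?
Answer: $-3$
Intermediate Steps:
$Q = -4$ ($Q = -4 + 0 = -4$)
$O = -2$
$q = 1$ ($q = 5 - 4 = 1$)
$p = 0$ ($p = -3 + 3 = 0$)
$w{\left(H \right)} = 1$ ($w{\left(H \right)} = \left(-2 + 1\right)^{2} = \left(-1\right)^{2} = 1$)
$w{\left(p \right)} \left(-3\right) = 1 \left(-3\right) = -3$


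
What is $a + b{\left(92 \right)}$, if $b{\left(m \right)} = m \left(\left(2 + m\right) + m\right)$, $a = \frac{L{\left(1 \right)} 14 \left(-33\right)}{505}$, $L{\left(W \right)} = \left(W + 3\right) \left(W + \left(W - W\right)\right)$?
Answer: $\frac{8639712}{505} \approx 17108.0$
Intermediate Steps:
$L{\left(W \right)} = W \left(3 + W\right)$ ($L{\left(W \right)} = \left(3 + W\right) \left(W + 0\right) = \left(3 + W\right) W = W \left(3 + W\right)$)
$a = - \frac{1848}{505}$ ($a = \frac{1 \left(3 + 1\right) 14 \left(-33\right)}{505} = 1 \cdot 4 \cdot 14 \left(-33\right) \frac{1}{505} = 4 \cdot 14 \left(-33\right) \frac{1}{505} = 56 \left(-33\right) \frac{1}{505} = \left(-1848\right) \frac{1}{505} = - \frac{1848}{505} \approx -3.6594$)
$b{\left(m \right)} = m \left(2 + 2 m\right)$
$a + b{\left(92 \right)} = - \frac{1848}{505} + 2 \cdot 92 \left(1 + 92\right) = - \frac{1848}{505} + 2 \cdot 92 \cdot 93 = - \frac{1848}{505} + 17112 = \frac{8639712}{505}$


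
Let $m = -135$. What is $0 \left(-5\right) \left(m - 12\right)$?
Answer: $0$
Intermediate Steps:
$0 \left(-5\right) \left(m - 12\right) = 0 \left(-5\right) \left(-135 - 12\right) = 0 \left(-147\right) = 0$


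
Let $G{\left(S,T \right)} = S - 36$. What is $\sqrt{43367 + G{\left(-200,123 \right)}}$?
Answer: $\sqrt{43131} \approx 207.68$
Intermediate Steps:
$G{\left(S,T \right)} = -36 + S$
$\sqrt{43367 + G{\left(-200,123 \right)}} = \sqrt{43367 - 236} = \sqrt{43131}$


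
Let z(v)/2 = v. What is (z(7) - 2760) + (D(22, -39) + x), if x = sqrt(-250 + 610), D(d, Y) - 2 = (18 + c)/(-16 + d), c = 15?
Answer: -5477/2 + 6*sqrt(10) ≈ -2719.5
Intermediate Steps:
z(v) = 2*v
D(d, Y) = 2 + 33/(-16 + d) (D(d, Y) = 2 + (18 + 15)/(-16 + d) = 2 + 33/(-16 + d))
x = 6*sqrt(10) (x = sqrt(360) = 6*sqrt(10) ≈ 18.974)
(z(7) - 2760) + (D(22, -39) + x) = (2*7 - 2760) + ((1 + 2*22)/(-16 + 22) + 6*sqrt(10)) = (14 - 2760) + ((1 + 44)/6 + 6*sqrt(10)) = -2746 + ((1/6)*45 + 6*sqrt(10)) = -2746 + (15/2 + 6*sqrt(10)) = -5477/2 + 6*sqrt(10)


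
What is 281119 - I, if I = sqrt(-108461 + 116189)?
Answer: 281119 - 4*sqrt(483) ≈ 2.8103e+5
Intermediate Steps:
I = 4*sqrt(483) (I = sqrt(7728) = 4*sqrt(483) ≈ 87.909)
281119 - I = 281119 - 4*sqrt(483)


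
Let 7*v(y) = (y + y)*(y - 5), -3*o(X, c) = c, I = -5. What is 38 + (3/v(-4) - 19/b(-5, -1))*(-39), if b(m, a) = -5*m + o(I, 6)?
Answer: 10827/184 ≈ 58.842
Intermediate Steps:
o(X, c) = -c/3
b(m, a) = -2 - 5*m (b(m, a) = -5*m - 1/3*6 = -5*m - 2 = -2 - 5*m)
v(y) = 2*y*(-5 + y)/7 (v(y) = ((y + y)*(y - 5))/7 = ((2*y)*(-5 + y))/7 = (2*y*(-5 + y))/7 = 2*y*(-5 + y)/7)
38 + (3/v(-4) - 19/b(-5, -1))*(-39) = 38 + (3/(((2/7)*(-4)*(-5 - 4))) - 19/(-2 - 5*(-5)))*(-39) = 38 + (3/(((2/7)*(-4)*(-9))) - 19/(-2 + 25))*(-39) = 38 + (3/(72/7) - 19/23)*(-39) = 38 + (3*(7/72) - 19*1/23)*(-39) = 38 + (7/24 - 19/23)*(-39) = 38 - 295/552*(-39) = 38 + 3835/184 = 10827/184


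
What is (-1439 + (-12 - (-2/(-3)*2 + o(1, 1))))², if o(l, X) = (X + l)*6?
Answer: 19298449/9 ≈ 2.1443e+6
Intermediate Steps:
o(l, X) = 6*X + 6*l
(-1439 + (-12 - (-2/(-3)*2 + o(1, 1))))² = (-1439 + (-12 - (-2/(-3)*2 + (6*1 + 6*1))))² = (-1439 + (-12 - (-2*(-⅓)*2 + (6 + 6))))² = (-1439 + (-12 - ((⅔)*2 + 12)))² = (-1439 + (-12 - (4/3 + 12)))² = (-1439 + (-12 - 1*40/3))² = (-1439 + (-12 - 40/3))² = (-1439 - 76/3)² = (-4393/3)² = 19298449/9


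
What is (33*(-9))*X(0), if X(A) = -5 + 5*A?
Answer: 1485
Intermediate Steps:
(33*(-9))*X(0) = (33*(-9))*(-5 + 5*0) = -297*(-5 + 0) = -297*(-5) = 1485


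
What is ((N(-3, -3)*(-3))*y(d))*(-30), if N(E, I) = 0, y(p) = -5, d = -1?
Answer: 0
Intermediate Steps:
((N(-3, -3)*(-3))*y(d))*(-30) = ((0*(-3))*(-5))*(-30) = (0*(-5))*(-30) = 0*(-30) = 0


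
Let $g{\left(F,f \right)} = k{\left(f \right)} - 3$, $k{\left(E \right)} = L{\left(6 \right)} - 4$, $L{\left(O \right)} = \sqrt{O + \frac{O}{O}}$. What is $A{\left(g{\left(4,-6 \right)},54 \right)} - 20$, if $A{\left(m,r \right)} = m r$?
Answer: $-398 + 54 \sqrt{7} \approx -255.13$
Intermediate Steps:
$L{\left(O \right)} = \sqrt{1 + O}$ ($L{\left(O \right)} = \sqrt{O + 1} = \sqrt{1 + O}$)
$k{\left(E \right)} = -4 + \sqrt{7}$ ($k{\left(E \right)} = \sqrt{1 + 6} - 4 = \sqrt{7} - 4 = -4 + \sqrt{7}$)
$g{\left(F,f \right)} = -7 + \sqrt{7}$ ($g{\left(F,f \right)} = \left(-4 + \sqrt{7}\right) - 3 = -7 + \sqrt{7}$)
$A{\left(g{\left(4,-6 \right)},54 \right)} - 20 = \left(-7 + \sqrt{7}\right) 54 - 20 = \left(-378 + 54 \sqrt{7}\right) - 20 = -398 + 54 \sqrt{7}$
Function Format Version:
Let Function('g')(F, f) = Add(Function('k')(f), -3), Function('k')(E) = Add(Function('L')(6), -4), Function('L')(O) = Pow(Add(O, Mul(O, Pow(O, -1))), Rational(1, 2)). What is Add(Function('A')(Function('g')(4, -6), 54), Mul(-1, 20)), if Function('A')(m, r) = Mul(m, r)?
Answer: Add(-398, Mul(54, Pow(7, Rational(1, 2)))) ≈ -255.13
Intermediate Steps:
Function('L')(O) = Pow(Add(1, O), Rational(1, 2)) (Function('L')(O) = Pow(Add(O, 1), Rational(1, 2)) = Pow(Add(1, O), Rational(1, 2)))
Function('k')(E) = Add(-4, Pow(7, Rational(1, 2))) (Function('k')(E) = Add(Pow(Add(1, 6), Rational(1, 2)), -4) = Add(Pow(7, Rational(1, 2)), -4) = Add(-4, Pow(7, Rational(1, 2))))
Function('g')(F, f) = Add(-7, Pow(7, Rational(1, 2))) (Function('g')(F, f) = Add(Add(-4, Pow(7, Rational(1, 2))), -3) = Add(-7, Pow(7, Rational(1, 2))))
Add(Function('A')(Function('g')(4, -6), 54), Mul(-1, 20)) = Add(Mul(Add(-7, Pow(7, Rational(1, 2))), 54), Mul(-1, 20)) = Add(Add(-378, Mul(54, Pow(7, Rational(1, 2)))), -20) = Add(-398, Mul(54, Pow(7, Rational(1, 2))))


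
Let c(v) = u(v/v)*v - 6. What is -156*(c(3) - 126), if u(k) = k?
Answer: 20124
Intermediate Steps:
c(v) = -6 + v (c(v) = (v/v)*v - 6 = 1*v - 6 = v - 6 = -6 + v)
-156*(c(3) - 126) = -156*((-6 + 3) - 126) = -156*(-3 - 126) = -156*(-129) = 20124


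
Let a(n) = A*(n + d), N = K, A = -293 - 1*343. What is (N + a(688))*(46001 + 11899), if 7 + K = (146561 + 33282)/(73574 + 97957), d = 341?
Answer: -2166588174513400/57177 ≈ -3.7893e+10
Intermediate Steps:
K = -1020874/171531 (K = -7 + (146561 + 33282)/(73574 + 97957) = -7 + 179843/171531 = -1020874/171531 ≈ -5.9515)
A = -636 (A = -293 - 343 = -636)
N = -1020874/171531 ≈ -5.9515
a(n) = -216876 - 636*n (a(n) = -636*(n + 341) = -636*(341 + n) = -216876 - 636*n)
(N + a(688))*(46001 + 11899) = (-1020874/171531 + (-216876 - 636*688))*(46001 + 11899) = (-1020874/171531 + (-216876 - 437568))*57900 = (-1020874/171531 - 654444)*57900 = -112258454638/171531*57900 = -2166588174513400/57177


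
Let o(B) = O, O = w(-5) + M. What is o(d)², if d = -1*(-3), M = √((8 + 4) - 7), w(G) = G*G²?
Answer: (-125 + √5)² ≈ 15071.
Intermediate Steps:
w(G) = G³
M = √5 (M = √(12 - 7) = √5 ≈ 2.2361)
d = 3
O = -125 + √5 (O = (-5)³ + √5 = -125 + √5 ≈ -122.76)
o(B) = -125 + √5
o(d)² = (-125 + √5)²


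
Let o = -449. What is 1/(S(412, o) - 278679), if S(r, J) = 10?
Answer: -1/278669 ≈ -3.5885e-6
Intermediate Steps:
1/(S(412, o) - 278679) = 1/(10 - 278679) = 1/(-278669) = -1/278669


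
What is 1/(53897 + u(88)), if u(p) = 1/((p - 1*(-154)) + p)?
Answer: 330/17786011 ≈ 1.8554e-5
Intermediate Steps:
u(p) = 1/(154 + 2*p) (u(p) = 1/((p + 154) + p) = 1/((154 + p) + p) = 1/(154 + 2*p))
1/(53897 + u(88)) = 1/(53897 + 1/(2*(77 + 88))) = 1/(53897 + (½)/165) = 1/(53897 + (½)*(1/165)) = 1/(53897 + 1/330) = 1/(17786011/330) = 330/17786011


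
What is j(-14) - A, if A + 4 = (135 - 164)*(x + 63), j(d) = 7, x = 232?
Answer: 8566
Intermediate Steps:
A = -8559 (A = -4 + (135 - 164)*(232 + 63) = -4 - 29*295 = -4 - 8555 = -8559)
j(-14) - A = 7 - 1*(-8559) = 7 + 8559 = 8566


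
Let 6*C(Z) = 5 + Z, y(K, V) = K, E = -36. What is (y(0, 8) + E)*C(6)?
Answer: -66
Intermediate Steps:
C(Z) = 5/6 + Z/6 (C(Z) = (5 + Z)/6 = 5/6 + Z/6)
(y(0, 8) + E)*C(6) = (0 - 36)*(5/6 + (1/6)*6) = -36*(5/6 + 1) = -36*11/6 = -66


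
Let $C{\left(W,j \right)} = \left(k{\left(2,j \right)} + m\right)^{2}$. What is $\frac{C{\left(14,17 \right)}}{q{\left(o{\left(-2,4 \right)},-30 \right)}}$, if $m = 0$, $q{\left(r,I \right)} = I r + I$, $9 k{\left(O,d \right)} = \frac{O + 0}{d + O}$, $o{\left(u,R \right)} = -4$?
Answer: $\frac{2}{1315845} \approx 1.5199 \cdot 10^{-6}$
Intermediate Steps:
$k{\left(O,d \right)} = \frac{O}{9 \left(O + d\right)}$ ($k{\left(O,d \right)} = \frac{\left(O + 0\right) \frac{1}{d + O}}{9} = \frac{O \frac{1}{O + d}}{9} = \frac{O}{9 \left(O + d\right)}$)
$q{\left(r,I \right)} = I + I r$
$C{\left(W,j \right)} = \frac{4}{81 \left(2 + j\right)^{2}}$ ($C{\left(W,j \right)} = \left(\frac{1}{9} \cdot 2 \frac{1}{2 + j} + 0\right)^{2} = \left(\frac{2}{9 \left(2 + j\right)} + 0\right)^{2} = \left(\frac{2}{9 \left(2 + j\right)}\right)^{2} = \frac{4}{81 \left(2 + j\right)^{2}}$)
$\frac{C{\left(14,17 \right)}}{q{\left(o{\left(-2,4 \right)},-30 \right)}} = \frac{\frac{4}{81} \frac{1}{\left(2 + 17\right)^{2}}}{\left(-30\right) \left(1 - 4\right)} = \frac{\frac{4}{81} \cdot \frac{1}{361}}{\left(-30\right) \left(-3\right)} = \frac{\frac{4}{81} \cdot \frac{1}{361}}{90} = \frac{4}{29241} \cdot \frac{1}{90} = \frac{2}{1315845}$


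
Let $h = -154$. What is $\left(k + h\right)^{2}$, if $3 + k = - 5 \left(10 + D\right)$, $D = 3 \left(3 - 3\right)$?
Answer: $42849$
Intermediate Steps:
$D = 0$ ($D = 3 \cdot 0 = 0$)
$k = -53$ ($k = -3 - 5 \left(10 + 0\right) = -3 - 50 = -53$)
$\left(k + h\right)^{2} = \left(-53 - 154\right)^{2} = \left(-207\right)^{2} = 42849$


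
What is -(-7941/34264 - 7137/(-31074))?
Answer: 369411/177453256 ≈ 0.0020817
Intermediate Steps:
-(-7941/34264 - 7137/(-31074)) = -(-7941*1/34264 - 7137*(-1/31074)) = -(-7941/34264 + 2379/10358) = -1*(-369411/177453256) = 369411/177453256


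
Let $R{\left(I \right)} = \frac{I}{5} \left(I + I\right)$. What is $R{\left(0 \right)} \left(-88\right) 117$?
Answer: $0$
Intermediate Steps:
$R{\left(I \right)} = \frac{2 I^{2}}{5}$ ($R{\left(I \right)} = I \frac{1}{5} \cdot 2 I = \frac{I}{5} \cdot 2 I = \frac{2 I^{2}}{5}$)
$R{\left(0 \right)} \left(-88\right) 117 = \frac{2 \cdot 0^{2}}{5} \left(-88\right) 117 = \frac{2}{5} \cdot 0 \left(-88\right) 117 = 0 \left(-88\right) 117 = 0 \cdot 117 = 0$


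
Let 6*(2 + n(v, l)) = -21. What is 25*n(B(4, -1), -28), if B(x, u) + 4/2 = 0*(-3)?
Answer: -275/2 ≈ -137.50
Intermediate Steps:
B(x, u) = -2 (B(x, u) = -2 + 0*(-3) = -2 + 0 = -2)
n(v, l) = -11/2 (n(v, l) = -2 + (⅙)*(-21) = -2 - 7/2 = -11/2)
25*n(B(4, -1), -28) = 25*(-11/2) = -275/2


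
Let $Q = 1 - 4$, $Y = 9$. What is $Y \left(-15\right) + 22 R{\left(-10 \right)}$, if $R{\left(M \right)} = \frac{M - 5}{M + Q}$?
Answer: $- \frac{1425}{13} \approx -109.62$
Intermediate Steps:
$Q = -3$
$R{\left(M \right)} = \frac{-5 + M}{-3 + M}$ ($R{\left(M \right)} = \frac{M - 5}{M - 3} = \frac{-5 + M}{-3 + M}$)
$Y \left(-15\right) + 22 R{\left(-10 \right)} = 9 \left(-15\right) + 22 \frac{-5 - 10}{-3 - 10} = -135 + 22 \frac{1}{-13} \left(-15\right) = -135 + 22 \left(\left(- \frac{1}{13}\right) \left(-15\right)\right) = -135 + 22 \cdot \frac{15}{13} = -135 + \frac{330}{13} = - \frac{1425}{13}$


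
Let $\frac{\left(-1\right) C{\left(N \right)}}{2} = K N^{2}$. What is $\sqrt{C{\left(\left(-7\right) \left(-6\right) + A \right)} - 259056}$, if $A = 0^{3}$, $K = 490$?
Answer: $24 i \sqrt{3451} \approx 1409.9 i$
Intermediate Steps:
$A = 0$
$C{\left(N \right)} = - 980 N^{2}$ ($C{\left(N \right)} = - 2 \cdot 490 N^{2} = - 980 N^{2}$)
$\sqrt{C{\left(\left(-7\right) \left(-6\right) + A \right)} - 259056} = \sqrt{- 980 \left(\left(-7\right) \left(-6\right) + 0\right)^{2} - 259056} = \sqrt{- 980 \left(42 + 0\right)^{2} - 259056} = \sqrt{- 980 \cdot 42^{2} - 259056} = \sqrt{\left(-980\right) 1764 - 259056} = \sqrt{-1728720 - 259056} = \sqrt{-1987776} = 24 i \sqrt{3451}$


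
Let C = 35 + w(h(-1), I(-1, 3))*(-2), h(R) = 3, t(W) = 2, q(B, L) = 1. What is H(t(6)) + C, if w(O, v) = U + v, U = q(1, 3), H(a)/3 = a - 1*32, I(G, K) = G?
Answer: -55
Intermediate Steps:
H(a) = -96 + 3*a (H(a) = 3*(a - 1*32) = 3*(a - 32) = 3*(-32 + a) = -96 + 3*a)
U = 1
w(O, v) = 1 + v
C = 35 (C = 35 + (1 - 1)*(-2) = 35 + 0*(-2) = 35 + 0 = 35)
H(t(6)) + C = (-96 + 3*2) + 35 = (-96 + 6) + 35 = -90 + 35 = -55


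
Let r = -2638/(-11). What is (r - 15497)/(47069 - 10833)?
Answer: -167829/398596 ≈ -0.42105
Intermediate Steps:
r = 2638/11 (r = -1/11*(-2638) = 2638/11 ≈ 239.82)
(r - 15497)/(47069 - 10833) = (2638/11 - 15497)/(47069 - 10833) = -167829/11/36236 = -167829/11*1/36236 = -167829/398596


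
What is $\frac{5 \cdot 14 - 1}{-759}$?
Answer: $- \frac{1}{11} \approx -0.090909$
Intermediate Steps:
$\frac{5 \cdot 14 - 1}{-759} = \left(70 - 1\right) \left(- \frac{1}{759}\right) = 69 \left(- \frac{1}{759}\right) = - \frac{1}{11}$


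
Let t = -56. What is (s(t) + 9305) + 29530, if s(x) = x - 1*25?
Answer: 38754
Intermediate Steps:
s(x) = -25 + x (s(x) = x - 25 = -25 + x)
(s(t) + 9305) + 29530 = ((-25 - 56) + 9305) + 29530 = (-81 + 9305) + 29530 = 9224 + 29530 = 38754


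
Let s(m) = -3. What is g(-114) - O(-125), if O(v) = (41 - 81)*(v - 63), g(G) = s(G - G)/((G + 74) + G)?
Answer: -1158077/154 ≈ -7520.0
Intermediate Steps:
g(G) = -3/(74 + 2*G) (g(G) = -3/((G + 74) + G) = -3/((74 + G) + G) = -3/(74 + 2*G))
O(v) = 2520 - 40*v (O(v) = -40*(-63 + v) = 2520 - 40*v)
g(-114) - O(-125) = -3/(74 + 2*(-114)) - (2520 - 40*(-125)) = -3/(74 - 228) - (2520 + 5000) = -3/(-154) - 1*7520 = -3*(-1/154) - 7520 = 3/154 - 7520 = -1158077/154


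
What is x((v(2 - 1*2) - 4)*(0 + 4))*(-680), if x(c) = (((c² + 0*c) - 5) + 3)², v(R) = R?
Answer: -43870880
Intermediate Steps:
x(c) = (-2 + c²)² (x(c) = (((c² + 0) - 5) + 3)² = ((c² - 5) + 3)² = ((-5 + c²) + 3)² = (-2 + c²)²)
x((v(2 - 1*2) - 4)*(0 + 4))*(-680) = (-2 + (((2 - 1*2) - 4)*(0 + 4))²)²*(-680) = (-2 + (((2 - 2) - 4)*4)²)²*(-680) = (-2 + ((0 - 4)*4)²)²*(-680) = (-2 + (-4*4)²)²*(-680) = (-2 + (-16)²)²*(-680) = (-2 + 256)²*(-680) = 254²*(-680) = 64516*(-680) = -43870880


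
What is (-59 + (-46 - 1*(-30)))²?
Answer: 5625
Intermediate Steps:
(-59 + (-46 - 1*(-30)))² = (-59 + (-46 + 30))² = (-59 - 16)² = (-75)² = 5625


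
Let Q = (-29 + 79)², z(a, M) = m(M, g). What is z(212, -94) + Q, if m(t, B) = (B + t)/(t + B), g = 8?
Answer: 2501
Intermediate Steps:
m(t, B) = 1 (m(t, B) = (B + t)/(B + t) = 1)
z(a, M) = 1
Q = 2500 (Q = 50² = 2500)
z(212, -94) + Q = 1 + 2500 = 2501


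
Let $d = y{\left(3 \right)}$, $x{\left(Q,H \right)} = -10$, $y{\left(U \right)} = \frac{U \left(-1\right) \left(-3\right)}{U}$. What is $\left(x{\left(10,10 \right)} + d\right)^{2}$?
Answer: $49$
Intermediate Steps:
$y{\left(U \right)} = 3$ ($y{\left(U \right)} = \frac{- U \left(-3\right)}{U} = \frac{3 U}{U} = 3$)
$d = 3$
$\left(x{\left(10,10 \right)} + d\right)^{2} = \left(-10 + 3\right)^{2} = \left(-7\right)^{2} = 49$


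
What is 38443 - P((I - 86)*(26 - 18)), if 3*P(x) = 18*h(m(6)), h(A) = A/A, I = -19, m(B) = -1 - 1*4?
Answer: 38437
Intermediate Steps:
m(B) = -5 (m(B) = -1 - 4 = -5)
h(A) = 1
P(x) = 6 (P(x) = (18*1)/3 = (1/3)*18 = 6)
38443 - P((I - 86)*(26 - 18)) = 38443 - 1*6 = 38443 - 6 = 38437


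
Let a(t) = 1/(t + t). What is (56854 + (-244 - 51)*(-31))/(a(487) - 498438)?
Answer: -64283026/485478611 ≈ -0.13241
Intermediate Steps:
a(t) = 1/(2*t)
(56854 + (-244 - 51)*(-31))/(a(487) - 498438) = (56854 + (-244 - 51)*(-31))/((½)/487 - 498438) = (56854 - 295*(-31))/((½)*(1/487) - 498438) = (56854 + 9145)/(1/974 - 498438) = 65999/(-485478611/974) = 65999*(-974/485478611) = -64283026/485478611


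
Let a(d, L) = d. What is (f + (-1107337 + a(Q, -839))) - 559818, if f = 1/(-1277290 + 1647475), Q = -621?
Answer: -617385658559/370185 ≈ -1.6678e+6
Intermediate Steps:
f = 1/370185 ≈ 2.7014e-6
(f + (-1107337 + a(Q, -839))) - 559818 = (1/370185 + (-1107337 - 621)) - 559818 = (1/370185 - 1107958) - 559818 = -410149432229/370185 - 559818 = -617385658559/370185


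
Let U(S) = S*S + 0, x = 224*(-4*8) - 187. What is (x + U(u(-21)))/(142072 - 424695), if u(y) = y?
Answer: 6914/282623 ≈ 0.024464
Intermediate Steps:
x = -7355 (x = 224*(-32) - 187 = -7168 - 187 = -7355)
U(S) = S² (U(S) = S² + 0 = S²)
(x + U(u(-21)))/(142072 - 424695) = (-7355 + (-21)²)/(142072 - 424695) = (-7355 + 441)/(-282623) = -6914*(-1/282623) = 6914/282623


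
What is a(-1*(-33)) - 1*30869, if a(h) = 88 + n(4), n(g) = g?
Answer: -30777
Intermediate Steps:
a(h) = 92 (a(h) = 88 + 4 = 92)
a(-1*(-33)) - 1*30869 = 92 - 1*30869 = 92 - 30869 = -30777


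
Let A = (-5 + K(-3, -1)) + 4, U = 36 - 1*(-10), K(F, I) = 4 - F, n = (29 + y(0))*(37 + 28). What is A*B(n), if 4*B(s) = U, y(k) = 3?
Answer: 69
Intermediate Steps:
n = 2080 (n = (29 + 3)*(37 + 28) = 32*65 = 2080)
U = 46 (U = 36 + 10 = 46)
A = 6 (A = (-5 + (4 - 1*(-3))) + 4 = (-5 + (4 + 3)) + 4 = (-5 + 7) + 4 = 2 + 4 = 6)
B(s) = 23/2 (B(s) = (¼)*46 = 23/2)
A*B(n) = 6*(23/2) = 69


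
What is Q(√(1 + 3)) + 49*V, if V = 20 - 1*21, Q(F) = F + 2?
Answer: -45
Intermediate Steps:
Q(F) = 2 + F
V = -1 (V = 20 - 21 = -1)
Q(√(1 + 3)) + 49*V = (2 + √(1 + 3)) + 49*(-1) = (2 + √4) - 49 = (2 + 2) - 49 = 4 - 49 = -45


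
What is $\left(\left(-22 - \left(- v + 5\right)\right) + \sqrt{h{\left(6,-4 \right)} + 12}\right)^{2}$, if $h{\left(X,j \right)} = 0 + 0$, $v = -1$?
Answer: $796 - 112 \sqrt{3} \approx 602.01$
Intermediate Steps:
$h{\left(X,j \right)} = 0$
$\left(\left(-22 - \left(- v + 5\right)\right) + \sqrt{h{\left(6,-4 \right)} + 12}\right)^{2} = \left(\left(-22 - \left(\left(-1\right) \left(-1\right) + 5\right)\right) + \sqrt{0 + 12}\right)^{2} = \left(\left(-22 - \left(1 + 5\right)\right) + \sqrt{12}\right)^{2} = \left(\left(-22 - 6\right) + 2 \sqrt{3}\right)^{2} = \left(-28 + 2 \sqrt{3}\right)^{2}$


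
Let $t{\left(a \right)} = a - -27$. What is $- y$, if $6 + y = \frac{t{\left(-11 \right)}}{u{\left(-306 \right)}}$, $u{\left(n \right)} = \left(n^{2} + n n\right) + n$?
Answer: $\frac{560890}{93483} \approx 5.9999$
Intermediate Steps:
$t{\left(a \right)} = 27 + a$ ($t{\left(a \right)} = a + 27 = 27 + a$)
$u{\left(n \right)} = n + 2 n^{2}$ ($u{\left(n \right)} = \left(n^{2} + n^{2}\right) + n = 2 n^{2} + n = n + 2 n^{2}$)
$y = - \frac{560890}{93483}$ ($y = -6 + \frac{27 - 11}{\left(-306\right) \left(1 + 2 \left(-306\right)\right)} = -6 + \frac{16}{\left(-306\right) \left(1 - 612\right)} = -6 + \frac{16}{\left(-306\right) \left(-611\right)} = -6 + \frac{16}{186966} = -6 + 16 \cdot \frac{1}{186966} = -6 + \frac{8}{93483} = - \frac{560890}{93483} \approx -5.9999$)
$- y = \left(-1\right) \left(- \frac{560890}{93483}\right) = \frac{560890}{93483}$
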